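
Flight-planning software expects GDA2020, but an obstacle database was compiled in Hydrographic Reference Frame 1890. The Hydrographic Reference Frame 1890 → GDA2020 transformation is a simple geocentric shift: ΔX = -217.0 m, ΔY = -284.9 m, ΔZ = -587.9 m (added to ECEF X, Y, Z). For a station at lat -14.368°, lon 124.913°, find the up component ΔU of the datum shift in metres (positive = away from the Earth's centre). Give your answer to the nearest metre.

ΔU = 40 m

At φ = -14.368°, λ = 124.913°: sin φ = -0.248149, cos φ = 0.968722, sin λ = 0.820022, cos λ = -0.572332.
ΔU = cos φ cos λ·ΔX + cos φ sin λ·ΔY + sin φ·ΔZ = (0.968722)(-0.572332)(-217.0) + (0.968722)(0.820022)(-284.9) + (-0.248149)(-587.9) = 39.88 m.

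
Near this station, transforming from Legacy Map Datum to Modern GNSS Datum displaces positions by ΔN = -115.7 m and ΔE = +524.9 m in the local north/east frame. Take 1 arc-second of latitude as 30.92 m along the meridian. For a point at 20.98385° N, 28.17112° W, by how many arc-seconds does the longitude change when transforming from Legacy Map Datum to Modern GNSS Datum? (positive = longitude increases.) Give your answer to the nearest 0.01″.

At latitude 20.98385°, cos φ = 0.933681.
1″ of longitude at this latitude = 30.92 × cos φ = 28.8694 m, so Δλ = 524.9 / 28.8694 = 18.182″.

Δλ = 18.18″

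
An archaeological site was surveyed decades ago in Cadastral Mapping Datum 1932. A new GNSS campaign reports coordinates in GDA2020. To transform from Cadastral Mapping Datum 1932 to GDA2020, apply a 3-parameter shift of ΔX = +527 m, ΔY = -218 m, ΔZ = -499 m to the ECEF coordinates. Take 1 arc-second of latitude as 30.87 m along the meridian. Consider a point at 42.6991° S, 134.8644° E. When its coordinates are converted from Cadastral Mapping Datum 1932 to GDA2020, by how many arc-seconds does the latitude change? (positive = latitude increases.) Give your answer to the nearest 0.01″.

sin φ = -0.678148, cos φ = 0.734925, sin λ = 0.708778, cos λ = -0.705431.
North component: ΔN = −sin φ cos λ·ΔX − sin φ sin λ·ΔY + cos φ·ΔZ = −(-0.678148)(-0.705431)(527) − (-0.678148)(0.708778)(-218) + (0.734925)(-499) = -723.62 m.
1° of latitude spans 3600 × 30.87 = 111132 m, so Δφ = -723.62 / 111132 × 3600 = -23.441″.

Δφ = -23.44″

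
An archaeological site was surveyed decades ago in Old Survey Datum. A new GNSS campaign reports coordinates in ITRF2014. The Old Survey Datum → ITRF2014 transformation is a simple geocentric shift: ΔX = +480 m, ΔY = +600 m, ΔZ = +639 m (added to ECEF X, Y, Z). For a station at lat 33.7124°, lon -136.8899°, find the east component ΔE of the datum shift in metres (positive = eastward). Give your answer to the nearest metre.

The local east axis at (φ, λ) is (−sin λ, cos λ, 0), so ΔE = −sin(-136.8899°)·480 + cos(-136.8899°)·600 = -109.99 m.

ΔE = -110 m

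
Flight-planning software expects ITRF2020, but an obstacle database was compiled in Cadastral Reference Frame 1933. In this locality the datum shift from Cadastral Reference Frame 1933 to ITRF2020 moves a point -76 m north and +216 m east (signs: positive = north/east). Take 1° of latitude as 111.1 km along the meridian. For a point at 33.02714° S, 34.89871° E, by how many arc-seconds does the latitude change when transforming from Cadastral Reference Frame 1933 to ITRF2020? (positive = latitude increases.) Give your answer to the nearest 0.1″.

Δφ = -2.5″

1° of latitude = 111.1 km, so Δφ = -76.0 / 111100 = -0.0006841° = -2.463″.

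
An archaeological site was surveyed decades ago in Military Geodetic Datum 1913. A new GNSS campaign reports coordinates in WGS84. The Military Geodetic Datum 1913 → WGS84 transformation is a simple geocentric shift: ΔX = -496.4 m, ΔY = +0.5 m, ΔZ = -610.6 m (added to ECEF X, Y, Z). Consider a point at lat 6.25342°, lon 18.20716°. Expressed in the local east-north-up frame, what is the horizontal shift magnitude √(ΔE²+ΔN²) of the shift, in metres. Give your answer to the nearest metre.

577 m

The local east axis at (φ, λ) is (−sin λ, cos λ, 0), so ΔE = −sin(18.20716°)·(-496.4) + cos(18.20716°)·0.5 = 155.58 m.
The local north axis is (−sin φ cos λ, −sin φ sin λ, cos φ), giving ΔN = 51.364 − 0.017 − 606.967 = -555.62 m.
Horizontal magnitude = √(ΔE² + ΔN²) = √(155.58² + (-555.62)²) = 576.99 m.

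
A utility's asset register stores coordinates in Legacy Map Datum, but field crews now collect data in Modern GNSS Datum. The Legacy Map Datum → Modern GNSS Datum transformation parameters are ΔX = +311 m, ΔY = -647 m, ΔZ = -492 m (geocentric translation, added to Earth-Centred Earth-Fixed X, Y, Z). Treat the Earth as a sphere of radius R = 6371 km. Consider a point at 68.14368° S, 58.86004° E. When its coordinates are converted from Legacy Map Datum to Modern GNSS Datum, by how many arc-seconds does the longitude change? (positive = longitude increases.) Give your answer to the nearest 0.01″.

sin φ = -0.928120, cos φ = 0.372280, sin λ = 0.855907, cos λ = 0.517130.
East component: ΔE = −sin λ·ΔX + cos λ·ΔY = −(0.855907)(311) + (0.517130)(-647) = -600.77 m.
1° of latitude spans πR/180 = 111195 m; at latitude φ, 1° of longitude spans that × cos φ = 41395.7 m, so Δλ = -600.77 / 41395.7 × 3600 = -52.246″.

Δλ = -52.25″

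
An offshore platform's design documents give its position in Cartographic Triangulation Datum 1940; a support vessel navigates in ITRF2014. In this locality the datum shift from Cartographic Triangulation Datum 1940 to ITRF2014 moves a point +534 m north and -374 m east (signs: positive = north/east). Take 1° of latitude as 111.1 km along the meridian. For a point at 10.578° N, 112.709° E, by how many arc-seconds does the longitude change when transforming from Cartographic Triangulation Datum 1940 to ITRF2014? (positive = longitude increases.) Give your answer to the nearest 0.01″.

Δλ = -12.33″

At latitude 10.578°, cos φ = 0.983006.
1° of longitude at this latitude = 111.1 × cos φ = 109.21 km, so Δλ = -374.0 / 109212.0 = -0.0034245° = -12.328″.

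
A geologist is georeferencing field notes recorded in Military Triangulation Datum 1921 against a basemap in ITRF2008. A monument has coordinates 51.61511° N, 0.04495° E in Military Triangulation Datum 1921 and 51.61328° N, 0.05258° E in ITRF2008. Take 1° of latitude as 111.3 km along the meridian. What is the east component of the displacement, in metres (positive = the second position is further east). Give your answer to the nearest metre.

ΔE = 527 m

Δφ = 51.61328° − 51.61511° = -0.00183°; Δλ = 0.05258° − 0.04495° = +0.00763°.
ΔN = Δφ × 111300 = -203.7 m; ΔE = Δλ × 111300 × cos(51.61511°) = +0.00763 × 111300 × 0.620941 = 527.3 m.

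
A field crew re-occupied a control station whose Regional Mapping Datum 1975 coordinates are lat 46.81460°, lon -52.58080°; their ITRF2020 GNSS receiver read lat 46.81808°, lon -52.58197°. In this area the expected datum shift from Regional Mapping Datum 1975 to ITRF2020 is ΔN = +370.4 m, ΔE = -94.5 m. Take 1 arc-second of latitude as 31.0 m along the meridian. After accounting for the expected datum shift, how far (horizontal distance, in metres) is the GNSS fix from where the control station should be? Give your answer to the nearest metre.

19 m

Observed coordinate differences: Δφ = +0.00348°, Δλ = -0.00117°.
Converting to metres (1° lat = 111600 m, cos φ = 0.684361): observed ΔN = 388.4 m, observed ΔE = -89.4 m.
Subtracting the expected shift leaves a residual of 388.4 − (370.4) = 18.0 m north and -89.4 − (-94.5) = 5.1 m east.
Residual distance = √(18.0² + 5.1²) = 18.7 m.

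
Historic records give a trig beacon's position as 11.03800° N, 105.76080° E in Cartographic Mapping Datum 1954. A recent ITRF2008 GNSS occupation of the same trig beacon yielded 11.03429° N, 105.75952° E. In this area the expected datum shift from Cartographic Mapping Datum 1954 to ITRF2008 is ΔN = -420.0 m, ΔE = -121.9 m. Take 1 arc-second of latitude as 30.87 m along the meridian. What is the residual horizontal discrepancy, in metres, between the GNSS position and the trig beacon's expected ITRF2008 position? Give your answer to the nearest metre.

Observed coordinate differences: Δφ = -0.00371°, Δλ = -0.00128°.
Converting to metres (1° lat = 111132 m, cos φ = 0.981500): observed ΔN = -412.3 m, observed ΔE = -139.6 m.
Subtracting the expected shift leaves a residual of -412.3 − (-420.0) = 7.7 m north and -139.6 − (-121.9) = -17.7 m east.
Residual distance = √(7.7² + (-17.7)²) = 19.3 m.

19 m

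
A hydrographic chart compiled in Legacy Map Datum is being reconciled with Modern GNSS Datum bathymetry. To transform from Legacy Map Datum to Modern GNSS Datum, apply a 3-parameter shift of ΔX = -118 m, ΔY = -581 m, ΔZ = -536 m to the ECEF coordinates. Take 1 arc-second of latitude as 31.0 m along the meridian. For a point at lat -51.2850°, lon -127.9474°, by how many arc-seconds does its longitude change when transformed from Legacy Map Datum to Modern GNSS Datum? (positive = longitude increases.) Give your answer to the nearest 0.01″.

sin φ = -0.780267, cos φ = 0.625447, sin λ = -0.788576, cos λ = -0.614938.
East component: ΔE = −sin λ·ΔX + cos λ·ΔY = −(-0.788576)(-118) + (-0.614938)(-581) = 264.23 m.
1° of latitude spans 3600 × 31.00 = 111600 m; at latitude φ, 1° of longitude spans that × cos φ = 69799.9 m, so Δλ = 264.23 / 69799.9 × 3600 = 13.628″.

Δλ = 13.63″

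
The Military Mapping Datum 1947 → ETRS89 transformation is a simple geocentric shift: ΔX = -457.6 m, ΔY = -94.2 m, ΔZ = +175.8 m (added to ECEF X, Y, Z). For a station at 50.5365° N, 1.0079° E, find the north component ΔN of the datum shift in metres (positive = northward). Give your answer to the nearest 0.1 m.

ΔN = 466.2 m

The local north axis is (−sin φ cos λ, −sin φ sin λ, cos φ), giving ΔN = 353.226 + 1.279 + 111.736 = 466.24 m.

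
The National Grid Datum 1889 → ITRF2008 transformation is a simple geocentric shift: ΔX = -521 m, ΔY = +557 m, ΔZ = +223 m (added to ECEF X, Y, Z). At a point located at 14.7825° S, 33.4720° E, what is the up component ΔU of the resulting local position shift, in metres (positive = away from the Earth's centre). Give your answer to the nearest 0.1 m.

At φ = -14.7825°, λ = 33.4720°: sin φ = -0.255150, cos φ = 0.966901, sin λ = 0.551529, cos λ = 0.834155.
ΔU = cos φ cos λ·ΔX + cos φ sin λ·ΔY + sin φ·ΔZ = (0.966901)(0.834155)(-521) + (0.966901)(0.551529)(557) + (-0.255150)(223) = -180.08 m.

ΔU = -180.1 m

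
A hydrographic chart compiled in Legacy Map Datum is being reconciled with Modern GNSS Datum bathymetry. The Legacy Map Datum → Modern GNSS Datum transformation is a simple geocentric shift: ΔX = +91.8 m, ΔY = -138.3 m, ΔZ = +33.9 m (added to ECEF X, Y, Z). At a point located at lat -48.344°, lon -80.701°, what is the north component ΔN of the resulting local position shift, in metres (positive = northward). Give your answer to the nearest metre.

The local north axis is (−sin φ cos λ, −sin φ sin λ, cos φ), giving ΔN = 11.083 + 101.973 + 22.532 = 135.59 m.

ΔN = 136 m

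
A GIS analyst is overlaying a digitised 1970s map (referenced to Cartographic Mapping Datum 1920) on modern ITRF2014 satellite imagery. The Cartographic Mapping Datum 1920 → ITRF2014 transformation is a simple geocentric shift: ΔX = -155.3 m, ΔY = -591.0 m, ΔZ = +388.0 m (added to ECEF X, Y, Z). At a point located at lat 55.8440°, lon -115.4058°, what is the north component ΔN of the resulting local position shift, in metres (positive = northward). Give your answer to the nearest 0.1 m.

ΔN = -279.1 m

The local north axis is (−sin φ cos λ, −sin φ sin λ, cos φ), giving ΔN = -55.135 − 441.764 + 217.842 = -279.06 m.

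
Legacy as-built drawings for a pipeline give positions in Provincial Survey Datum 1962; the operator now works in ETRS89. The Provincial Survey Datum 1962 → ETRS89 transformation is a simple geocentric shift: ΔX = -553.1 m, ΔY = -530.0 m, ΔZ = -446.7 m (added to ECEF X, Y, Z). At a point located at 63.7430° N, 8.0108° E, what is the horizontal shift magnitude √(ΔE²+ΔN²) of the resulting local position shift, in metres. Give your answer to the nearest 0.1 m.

574.4 m

At φ = 63.7430°, λ = 8.0108°: sin φ = 0.896819, cos φ = 0.442398, sin λ = 0.139360, cos λ = 0.990242.
ΔE = −sin λ·ΔX + cos λ·ΔY = −(0.139360)·(-553.1) + (0.990242)·(-530.0) = -447.75 m.
ΔN = −sin φ cos λ·ΔX − sin φ sin λ·ΔY + cos φ·ΔZ = −(0.896819)(0.990242)(-553.1) − (0.896819)(0.139360)(-530.0) + (0.442398)(-446.7) = 359.81 m.
Horizontal magnitude = √(ΔE² + ΔN²) = √((-447.75)² + 359.81²) = 574.41 m.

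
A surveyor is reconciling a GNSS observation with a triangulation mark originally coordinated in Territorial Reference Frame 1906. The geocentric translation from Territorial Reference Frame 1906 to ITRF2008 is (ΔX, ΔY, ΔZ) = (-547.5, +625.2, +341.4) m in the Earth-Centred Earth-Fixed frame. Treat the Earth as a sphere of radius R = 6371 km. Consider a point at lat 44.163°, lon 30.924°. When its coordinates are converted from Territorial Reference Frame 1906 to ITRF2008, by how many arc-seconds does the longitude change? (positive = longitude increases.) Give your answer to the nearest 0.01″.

Δλ = 36.90″

sin φ = 0.696702, cos φ = 0.717361, sin λ = 0.513901, cos λ = 0.857850.
East component: ΔE = −sin λ·ΔX + cos λ·ΔY = −(0.513901)(-547.5) + (0.857850)(625.2) = 817.69 m.
1° of latitude spans πR/180 = 111195 m; at latitude φ, 1° of longitude spans that × cos φ = 79766.9 m, so Δλ = 817.69 / 79766.9 × 3600 = 36.904″.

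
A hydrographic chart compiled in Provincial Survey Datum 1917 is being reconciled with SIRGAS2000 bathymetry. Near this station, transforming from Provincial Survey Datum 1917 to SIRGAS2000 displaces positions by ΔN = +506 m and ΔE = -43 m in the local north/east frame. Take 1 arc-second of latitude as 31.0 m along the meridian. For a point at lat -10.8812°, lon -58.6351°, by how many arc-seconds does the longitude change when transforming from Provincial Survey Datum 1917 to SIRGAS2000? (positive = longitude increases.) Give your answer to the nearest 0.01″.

Δλ = -1.41″

At latitude -10.8812°, cos φ = 0.982021.
1″ of longitude at this latitude = 31.00 × cos φ = 30.4426 m, so Δλ = -43.0 / 30.4426 = -1.412″.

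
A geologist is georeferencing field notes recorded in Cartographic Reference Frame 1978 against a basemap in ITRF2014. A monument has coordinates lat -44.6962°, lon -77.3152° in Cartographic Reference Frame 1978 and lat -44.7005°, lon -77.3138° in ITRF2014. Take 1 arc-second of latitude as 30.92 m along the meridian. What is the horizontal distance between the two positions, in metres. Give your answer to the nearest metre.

Δφ = -44.7005° − -44.6962° = -0.0043°; Δλ = -77.3138° − -77.3152° = +0.0014°.
1° of latitude = 3600 × 30.92 = 111312 m.
ΔN = Δφ × 111312 = -478.6 m; ΔE = Δλ × 111312 × cos(-44.6962°) = +0.0014 × 111312 × 0.710846 = 110.8 m.
Distance = √(ΔE² + ΔN²) = √(110.8² + (-478.6)²) = 491.3 m.

491 m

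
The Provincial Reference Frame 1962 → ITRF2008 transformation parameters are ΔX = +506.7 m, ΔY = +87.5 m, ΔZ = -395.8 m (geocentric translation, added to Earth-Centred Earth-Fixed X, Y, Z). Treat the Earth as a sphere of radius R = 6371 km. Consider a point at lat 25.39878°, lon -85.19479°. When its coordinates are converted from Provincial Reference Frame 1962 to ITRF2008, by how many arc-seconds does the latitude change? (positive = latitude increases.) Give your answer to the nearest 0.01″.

Δφ = -10.95″

sin φ = 0.428916, cos φ = 0.903344, sin λ = -0.996485, cos λ = 0.083768.
North component: ΔN = −sin φ cos λ·ΔX − sin φ sin λ·ΔY + cos φ·ΔZ = −(0.428916)(0.083768)(506.7) − (0.428916)(-0.996485)(87.5) + (0.903344)(-395.8) = -338.35 m.
1° of latitude spans πR/180 = 111195 m, so Δφ = -338.35 / 111195 × 3600 = -10.954″.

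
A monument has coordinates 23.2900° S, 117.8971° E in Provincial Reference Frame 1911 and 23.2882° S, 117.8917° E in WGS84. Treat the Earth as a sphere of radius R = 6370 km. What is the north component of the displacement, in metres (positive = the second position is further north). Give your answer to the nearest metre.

ΔN = 200 m

Δφ = -23.2882° − -23.2900° = +0.0018°; Δλ = 117.8917° − 117.8971° = -0.0054°.
1° along a meridian = πR/180 = 111177 m.
ΔN = Δφ × 111177 = 200.1 m; ΔE = Δλ × 111177 × cos(-23.2900°) = -0.0054 × 111177 × 0.918515 = -551.4 m.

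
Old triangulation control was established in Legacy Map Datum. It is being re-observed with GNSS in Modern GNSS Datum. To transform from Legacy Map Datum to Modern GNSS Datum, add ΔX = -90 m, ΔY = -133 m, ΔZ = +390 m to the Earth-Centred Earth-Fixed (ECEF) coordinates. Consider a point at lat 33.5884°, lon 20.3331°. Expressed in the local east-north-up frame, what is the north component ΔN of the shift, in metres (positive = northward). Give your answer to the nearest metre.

ΔN = 397 m

The local north axis is (−sin φ cos λ, −sin φ sin λ, cos φ), giving ΔN = 46.688 + 25.567 + 324.883 = 397.14 m.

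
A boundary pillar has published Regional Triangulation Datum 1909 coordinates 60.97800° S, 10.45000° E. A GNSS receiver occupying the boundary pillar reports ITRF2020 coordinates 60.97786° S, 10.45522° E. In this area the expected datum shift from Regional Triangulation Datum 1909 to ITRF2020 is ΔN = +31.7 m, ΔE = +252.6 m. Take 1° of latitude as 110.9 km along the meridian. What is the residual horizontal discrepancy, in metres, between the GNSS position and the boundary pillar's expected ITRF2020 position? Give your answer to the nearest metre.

33 m

Observed coordinate differences: Δφ = +0.00014°, Δλ = +0.00522°.
Converting to metres (1° lat = 110900 m, cos φ = 0.485145): observed ΔN = 15.5 m, observed ΔE = 280.8 m.
Subtracting the expected shift leaves a residual of 15.5 − (31.7) = -16.2 m north and 280.8 − (252.6) = 28.2 m east.
Residual distance = √((-16.2)² + 28.2²) = 32.6 m.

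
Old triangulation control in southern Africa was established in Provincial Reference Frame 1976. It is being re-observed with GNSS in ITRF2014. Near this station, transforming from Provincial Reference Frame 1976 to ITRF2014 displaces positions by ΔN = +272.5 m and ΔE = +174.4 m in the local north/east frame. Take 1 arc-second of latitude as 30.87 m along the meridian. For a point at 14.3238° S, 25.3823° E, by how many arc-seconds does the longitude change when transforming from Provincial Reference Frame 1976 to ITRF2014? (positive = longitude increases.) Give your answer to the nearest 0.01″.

At latitude -14.3238°, cos φ = 0.968913.
1″ of longitude at this latitude = 30.87 × cos φ = 29.9103 m, so Δλ = 174.4 / 29.9103 = 5.831″.

Δλ = 5.83″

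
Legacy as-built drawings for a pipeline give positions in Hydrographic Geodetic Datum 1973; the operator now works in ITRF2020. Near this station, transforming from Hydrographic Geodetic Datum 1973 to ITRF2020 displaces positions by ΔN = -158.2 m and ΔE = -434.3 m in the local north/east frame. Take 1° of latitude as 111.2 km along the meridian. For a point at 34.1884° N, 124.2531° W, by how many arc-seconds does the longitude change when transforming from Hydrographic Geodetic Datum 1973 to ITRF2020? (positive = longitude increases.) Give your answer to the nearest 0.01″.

At latitude 34.1884°, cos φ = 0.827194.
1° of longitude at this latitude = 111.2 × cos φ = 91.98 km, so Δλ = -434.3 / 91984.0 = -0.0047215° = -16.997″.

Δλ = -17.00″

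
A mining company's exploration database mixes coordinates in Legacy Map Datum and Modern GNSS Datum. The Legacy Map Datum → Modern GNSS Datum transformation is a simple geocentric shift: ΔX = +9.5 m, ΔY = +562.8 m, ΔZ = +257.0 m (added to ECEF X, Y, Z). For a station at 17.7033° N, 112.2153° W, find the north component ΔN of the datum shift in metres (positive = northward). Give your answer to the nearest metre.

At φ = 17.7033°, λ = -112.2153°: sin φ = 0.304088, cos φ = 0.952644, sin λ = -0.925770, cos λ = -0.378088.
ΔN = −sin φ cos λ·ΔX − sin φ sin λ·ΔY + cos φ·ΔZ = −(0.304088)(-0.378088)(9.5) − (0.304088)(-0.925770)(562.8) + (0.952644)(257.0) = 404.36 m.

ΔN = 404 m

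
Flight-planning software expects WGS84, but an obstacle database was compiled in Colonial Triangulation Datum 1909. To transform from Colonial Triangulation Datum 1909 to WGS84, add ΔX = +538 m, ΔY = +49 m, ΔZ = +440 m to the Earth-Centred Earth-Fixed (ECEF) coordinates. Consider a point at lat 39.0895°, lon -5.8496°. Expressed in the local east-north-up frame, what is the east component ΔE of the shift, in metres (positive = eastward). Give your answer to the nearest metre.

The local east axis at (φ, λ) is (−sin λ, cos λ, 0), so ΔE = −sin(-5.8496°)·538 + cos(-5.8496°)·49 = 103.58 m.

ΔE = 104 m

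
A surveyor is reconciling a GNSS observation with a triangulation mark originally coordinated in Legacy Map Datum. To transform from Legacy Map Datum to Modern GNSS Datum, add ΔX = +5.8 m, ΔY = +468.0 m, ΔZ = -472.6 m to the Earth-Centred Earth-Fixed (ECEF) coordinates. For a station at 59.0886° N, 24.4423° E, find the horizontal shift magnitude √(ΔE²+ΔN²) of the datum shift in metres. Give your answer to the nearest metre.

At φ = 59.0886°, λ = 24.4423°: sin φ = 0.857963, cos φ = 0.513712, sin λ = 0.413777, cos λ = 0.910378.
ΔE = −sin λ·ΔX + cos λ·ΔY = −(0.413777)·(5.8) + (0.910378)·(468.0) = 423.66 m.
ΔN = −sin φ cos λ·ΔX − sin φ sin λ·ΔY + cos φ·ΔZ = −(0.857963)(0.910378)(5.8) − (0.857963)(0.413777)(468.0) + (0.513712)(-472.6) = -413.45 m.
Horizontal magnitude = √(ΔE² + ΔN²) = √(423.66² + (-413.45)²) = 591.97 m.

592 m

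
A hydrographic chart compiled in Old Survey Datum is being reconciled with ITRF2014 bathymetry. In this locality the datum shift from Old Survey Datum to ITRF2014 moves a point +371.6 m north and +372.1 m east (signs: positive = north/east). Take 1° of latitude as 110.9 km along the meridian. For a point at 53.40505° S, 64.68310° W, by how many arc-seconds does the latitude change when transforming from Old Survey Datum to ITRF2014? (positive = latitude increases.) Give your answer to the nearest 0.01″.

Δφ = 12.06″

1° of latitude = 110.9 km, so Δφ = 371.6 / 110900 = 0.0033508° = 12.063″.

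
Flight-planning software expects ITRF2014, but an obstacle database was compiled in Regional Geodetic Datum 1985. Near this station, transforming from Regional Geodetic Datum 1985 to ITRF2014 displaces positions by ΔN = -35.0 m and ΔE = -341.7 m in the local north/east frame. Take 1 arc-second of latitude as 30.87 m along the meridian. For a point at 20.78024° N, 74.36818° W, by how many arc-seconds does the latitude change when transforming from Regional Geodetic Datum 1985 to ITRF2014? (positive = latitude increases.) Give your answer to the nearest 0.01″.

1″ of latitude = 30.87 m, so Δφ = -35.0 / 30.87 = -1.134″.

Δφ = -1.13″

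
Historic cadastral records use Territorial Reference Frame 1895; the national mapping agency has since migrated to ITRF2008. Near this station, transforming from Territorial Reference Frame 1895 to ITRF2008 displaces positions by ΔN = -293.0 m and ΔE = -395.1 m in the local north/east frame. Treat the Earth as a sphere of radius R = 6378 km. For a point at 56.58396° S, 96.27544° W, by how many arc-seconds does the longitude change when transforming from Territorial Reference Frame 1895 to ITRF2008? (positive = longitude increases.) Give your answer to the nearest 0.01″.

Δλ = -23.20″

At latitude -56.58396°, cos φ = 0.550714.
One radian of longitude at latitude φ spans R cos φ, so Δλ = ΔE / (R cos φ) = -395.1 / (6378000 × 0.550714) = -1.1249e-04 rad = -23.202″.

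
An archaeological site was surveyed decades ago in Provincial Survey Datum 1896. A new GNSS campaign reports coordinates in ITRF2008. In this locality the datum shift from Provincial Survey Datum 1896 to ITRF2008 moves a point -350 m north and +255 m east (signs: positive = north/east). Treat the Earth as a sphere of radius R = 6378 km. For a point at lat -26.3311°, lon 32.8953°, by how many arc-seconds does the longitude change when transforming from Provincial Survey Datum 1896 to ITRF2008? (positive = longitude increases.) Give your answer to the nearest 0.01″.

Δλ = 9.20″

At latitude -26.3311°, cos φ = 0.896246.
One radian of longitude at latitude φ spans R cos φ, so Δλ = ΔE / (R cos φ) = 255.0 / (6378000 × 0.896246) = 4.4610e-05 rad = 9.201″.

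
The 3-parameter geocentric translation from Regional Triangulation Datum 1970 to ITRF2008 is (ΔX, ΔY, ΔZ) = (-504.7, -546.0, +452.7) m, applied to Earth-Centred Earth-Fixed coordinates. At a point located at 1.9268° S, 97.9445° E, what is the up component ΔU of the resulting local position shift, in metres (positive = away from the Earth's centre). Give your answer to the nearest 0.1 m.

ΔU = -486.0 m

The local up (radial) axis is (cos φ cos λ, cos φ sin λ, sin φ), giving ΔU = 69.717 − 540.454 − 15.221 = -485.96 m.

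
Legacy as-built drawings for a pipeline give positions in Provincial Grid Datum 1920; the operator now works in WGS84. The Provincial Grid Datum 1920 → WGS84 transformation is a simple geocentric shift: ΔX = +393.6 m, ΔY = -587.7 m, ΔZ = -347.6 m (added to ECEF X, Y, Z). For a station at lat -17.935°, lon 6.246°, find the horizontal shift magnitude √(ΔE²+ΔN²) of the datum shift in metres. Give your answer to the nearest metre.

The local east axis at (φ, λ) is (−sin λ, cos λ, 0), so ΔE = −sin(6.246°)·393.6 + cos(6.246°)·(-587.7) = -627.03 m.
The local north axis is (−sin φ cos λ, −sin φ sin λ, cos φ), giving ΔN = 120.485 − 19.690 − 330.709 = -229.91 m.
Horizontal magnitude = √(ΔE² + ΔN²) = √((-627.03)² + (-229.91)²) = 667.86 m.

668 m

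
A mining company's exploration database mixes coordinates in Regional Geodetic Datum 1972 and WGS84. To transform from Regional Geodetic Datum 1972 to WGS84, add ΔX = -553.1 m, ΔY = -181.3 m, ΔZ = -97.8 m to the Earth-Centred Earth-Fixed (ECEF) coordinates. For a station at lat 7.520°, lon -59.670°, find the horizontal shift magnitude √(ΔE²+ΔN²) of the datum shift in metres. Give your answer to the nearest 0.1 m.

The local east axis at (φ, λ) is (−sin λ, cos λ, 0), so ΔE = −sin(-59.670°)·(-553.1) + cos(-59.670°)·(-181.3) = -568.95 m.
The local north axis is (−sin φ cos λ, −sin φ sin λ, cos φ), giving ΔN = 36.553 − 20.480 − 96.959 = -80.89 m.
Horizontal magnitude = √(ΔE² + ΔN²) = √((-568.95)² + (-80.89)²) = 574.67 m.

574.7 m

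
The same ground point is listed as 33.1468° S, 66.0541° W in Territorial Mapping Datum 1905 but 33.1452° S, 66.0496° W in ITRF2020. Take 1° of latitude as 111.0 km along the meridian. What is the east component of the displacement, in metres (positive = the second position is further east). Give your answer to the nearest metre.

ΔE = 418 m

Δφ = -33.1452° − -33.1468° = +0.0016°; Δλ = -66.0496° − -66.0541° = +0.0045°.
ΔN = Δφ × 111000 = 177.6 m; ΔE = Δλ × 111000 × cos(-33.1468°) = +0.0045 × 111000 × 0.837272 = 418.2 m.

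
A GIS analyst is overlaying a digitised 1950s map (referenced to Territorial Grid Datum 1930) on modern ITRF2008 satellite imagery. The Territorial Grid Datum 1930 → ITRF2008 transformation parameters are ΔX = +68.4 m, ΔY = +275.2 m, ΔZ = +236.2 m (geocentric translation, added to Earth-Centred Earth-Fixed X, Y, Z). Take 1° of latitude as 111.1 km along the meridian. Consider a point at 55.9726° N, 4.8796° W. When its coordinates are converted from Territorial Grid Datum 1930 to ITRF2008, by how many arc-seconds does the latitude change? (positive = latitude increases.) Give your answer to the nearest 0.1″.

Δφ = 3.1″

sin φ = 0.828770, cos φ = 0.559589, sin λ = -0.085062, cos λ = 0.996376.
North component: ΔN = −sin φ cos λ·ΔX − sin φ sin λ·ΔY + cos φ·ΔZ = −(0.828770)(0.996376)(68.4) − (0.828770)(-0.085062)(275.2) + (0.559589)(236.2) = 95.09 m.
1° of latitude spans 111100 m, so Δφ = 95.09 / 111100 × 3600 = 3.081″.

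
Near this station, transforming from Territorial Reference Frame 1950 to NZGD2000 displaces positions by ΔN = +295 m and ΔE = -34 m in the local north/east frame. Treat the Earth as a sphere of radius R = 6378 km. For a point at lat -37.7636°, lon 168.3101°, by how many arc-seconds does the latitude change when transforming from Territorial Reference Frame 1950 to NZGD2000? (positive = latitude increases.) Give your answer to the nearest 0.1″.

Δφ = 9.5″

On a sphere of radius R, 1 rad of latitude = R, so Δφ = ΔN / R = 295.0 / 6378000 = 4.6253e-05 rad = 9.540″.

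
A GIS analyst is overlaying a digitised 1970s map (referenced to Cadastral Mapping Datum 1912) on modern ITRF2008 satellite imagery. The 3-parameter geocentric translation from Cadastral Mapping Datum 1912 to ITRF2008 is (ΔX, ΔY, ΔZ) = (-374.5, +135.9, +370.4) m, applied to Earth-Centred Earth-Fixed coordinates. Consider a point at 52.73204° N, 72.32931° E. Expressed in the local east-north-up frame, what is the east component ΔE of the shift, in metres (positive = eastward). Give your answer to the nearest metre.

ΔE = 398 m

At φ = 52.73204°, λ = 72.32931°: sin φ = 0.795812, cos φ = 0.605543, sin λ = 0.952817, cos λ = 0.303546.
ΔE = −sin λ·ΔX + cos λ·ΔY = −(0.952817)·(-374.5) + (0.303546)·(135.9) = 398.08 m.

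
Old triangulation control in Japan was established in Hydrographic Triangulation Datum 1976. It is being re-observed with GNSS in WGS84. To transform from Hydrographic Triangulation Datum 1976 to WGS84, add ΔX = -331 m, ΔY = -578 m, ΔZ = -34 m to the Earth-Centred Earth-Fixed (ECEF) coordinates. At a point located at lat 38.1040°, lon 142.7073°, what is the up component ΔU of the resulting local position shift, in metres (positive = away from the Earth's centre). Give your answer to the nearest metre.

ΔU = -89 m

At φ = 38.1040°, λ = 142.7073°: sin φ = 0.617091, cos φ = 0.786892, sin λ = 0.605887, cos λ = -0.795551.
ΔU = cos φ cos λ·ΔX + cos φ sin λ·ΔY + sin φ·ΔZ = (0.786892)(-0.795551)(-331) + (0.786892)(0.605887)(-578) + (0.617091)(-34) = -89.34 m.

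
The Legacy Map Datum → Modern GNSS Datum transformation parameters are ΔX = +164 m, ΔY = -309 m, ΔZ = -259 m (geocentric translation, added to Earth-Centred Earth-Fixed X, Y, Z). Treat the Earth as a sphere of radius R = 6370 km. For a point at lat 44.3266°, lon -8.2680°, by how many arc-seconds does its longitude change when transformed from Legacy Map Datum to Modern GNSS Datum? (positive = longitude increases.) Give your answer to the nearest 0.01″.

sin φ = 0.698747, cos φ = 0.715368, sin λ = -0.143804, cos λ = 0.989606.
East component: ΔE = −sin λ·ΔX + cos λ·ΔY = −(-0.143804)(164) + (0.989606)(-309) = -282.20 m.
1° of latitude spans πR/180 = 111177 m; at latitude φ, 1° of longitude spans that × cos φ = 79532.9 m, so Δλ = -282.20 / 79532.9 × 3600 = -12.774″.

Δλ = -12.77″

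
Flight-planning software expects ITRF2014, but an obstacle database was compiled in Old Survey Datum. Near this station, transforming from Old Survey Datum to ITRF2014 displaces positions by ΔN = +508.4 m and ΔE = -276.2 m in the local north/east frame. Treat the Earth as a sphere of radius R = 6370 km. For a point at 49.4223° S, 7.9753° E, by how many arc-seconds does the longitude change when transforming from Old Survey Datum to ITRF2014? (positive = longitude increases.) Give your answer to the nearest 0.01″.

At latitude -49.4223°, cos φ = 0.650479.
One radian of longitude at latitude φ spans R cos φ, so Δλ = ΔE / (R cos φ) = -276.2 / (6370000 × 0.650479) = -6.6658e-05 rad = -13.749″.

Δλ = -13.75″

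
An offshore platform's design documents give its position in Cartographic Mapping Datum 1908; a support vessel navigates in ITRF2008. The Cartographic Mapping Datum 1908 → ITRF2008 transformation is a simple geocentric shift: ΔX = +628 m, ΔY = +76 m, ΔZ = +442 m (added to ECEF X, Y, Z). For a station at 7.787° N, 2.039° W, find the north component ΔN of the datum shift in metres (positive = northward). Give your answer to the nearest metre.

At φ = 7.787°, λ = -2.039°: sin φ = 0.135491, cos φ = 0.990779, sin λ = -0.035580, cos λ = 0.999367.
ΔN = −sin φ cos λ·ΔX − sin φ sin λ·ΔY + cos φ·ΔZ = −(0.135491)(0.999367)(628) − (0.135491)(-0.035580)(76) + (0.990779)(442) = 353.26 m.

ΔN = 353 m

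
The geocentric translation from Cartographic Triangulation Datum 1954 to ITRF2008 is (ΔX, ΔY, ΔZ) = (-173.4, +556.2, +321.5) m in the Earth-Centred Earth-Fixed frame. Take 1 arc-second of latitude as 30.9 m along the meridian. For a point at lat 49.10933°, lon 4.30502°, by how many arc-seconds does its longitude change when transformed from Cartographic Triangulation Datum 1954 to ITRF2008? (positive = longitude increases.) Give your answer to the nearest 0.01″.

Δλ = 28.06″

sin φ = 0.755960, cos φ = 0.654618, sin λ = 0.075066, cos λ = 0.997179.
East component: ΔE = −sin λ·ΔX + cos λ·ΔY = −(0.075066)(-173.4) + (0.997179)(556.2) = 567.65 m.
1° of latitude spans 3600 × 30.90 = 111240 m; at latitude φ, 1° of longitude spans that × cos φ = 72819.7 m, so Δλ = 567.65 / 72819.7 × 3600 = 28.063″.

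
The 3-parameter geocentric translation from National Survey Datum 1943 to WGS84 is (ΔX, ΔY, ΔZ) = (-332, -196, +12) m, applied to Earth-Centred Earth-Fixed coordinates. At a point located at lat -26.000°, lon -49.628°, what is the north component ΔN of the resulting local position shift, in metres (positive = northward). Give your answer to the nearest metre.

ΔN = -18 m

The local north axis is (−sin φ cos λ, −sin φ sin λ, cos φ), giving ΔN = -94.273 + 65.459 + 10.786 = -18.03 m.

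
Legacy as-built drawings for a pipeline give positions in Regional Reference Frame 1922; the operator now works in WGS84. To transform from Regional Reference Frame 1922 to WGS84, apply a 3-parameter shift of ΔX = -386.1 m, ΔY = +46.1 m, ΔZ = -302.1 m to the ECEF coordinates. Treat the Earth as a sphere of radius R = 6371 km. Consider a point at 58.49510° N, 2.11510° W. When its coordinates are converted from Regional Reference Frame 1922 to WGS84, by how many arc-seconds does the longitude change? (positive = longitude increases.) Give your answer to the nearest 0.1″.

Δλ = 2.0″

sin φ = 0.852595, cos φ = 0.522571, sin λ = -0.036907, cos λ = 0.999319.
East component: ΔE = −sin λ·ΔX + cos λ·ΔY = −(-0.036907)(-386.1) + (0.999319)(46.1) = 31.82 m.
1° of latitude spans πR/180 = 111195 m; at latitude φ, 1° of longitude spans that × cos φ = 58107.3 m, so Δλ = 31.82 / 58107.3 × 3600 = 1.971″.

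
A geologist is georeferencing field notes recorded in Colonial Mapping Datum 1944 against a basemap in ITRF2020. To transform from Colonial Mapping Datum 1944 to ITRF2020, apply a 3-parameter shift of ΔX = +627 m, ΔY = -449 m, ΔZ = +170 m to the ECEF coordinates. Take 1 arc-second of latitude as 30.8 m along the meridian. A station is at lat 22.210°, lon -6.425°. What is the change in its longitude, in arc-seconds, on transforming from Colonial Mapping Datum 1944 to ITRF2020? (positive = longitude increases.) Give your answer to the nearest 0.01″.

Δλ = -13.19″

sin φ = 0.378002, cos φ = 0.925805, sin λ = -0.111903, cos λ = 0.993719.
East component: ΔE = −sin λ·ΔX + cos λ·ΔY = −(-0.111903)(627) + (0.993719)(-449) = -376.02 m.
1° of latitude spans 3600 × 30.80 = 110880 m; at latitude φ, 1° of longitude spans that × cos φ = 102653.2 m, so Δλ = -376.02 / 102653.2 × 3600 = -13.187″.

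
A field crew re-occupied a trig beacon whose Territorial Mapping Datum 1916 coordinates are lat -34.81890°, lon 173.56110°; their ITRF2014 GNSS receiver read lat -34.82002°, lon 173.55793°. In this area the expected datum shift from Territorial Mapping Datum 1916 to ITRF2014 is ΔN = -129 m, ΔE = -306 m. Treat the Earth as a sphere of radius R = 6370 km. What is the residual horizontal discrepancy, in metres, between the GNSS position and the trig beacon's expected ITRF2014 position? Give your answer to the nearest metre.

Observed coordinate differences: Δφ = -0.00112°, Δλ = -0.00317°.
Converting to metres (1° lat = 111177 m, cos φ = 0.820961): observed ΔN = -124.5 m, observed ΔE = -289.3 m.
Subtracting the expected shift leaves a residual of -124.5 − (-129) = 4.5 m north and -289.3 − (-306) = 16.7 m east.
Residual distance = √(4.5² + 16.7²) = 17.3 m.

17 m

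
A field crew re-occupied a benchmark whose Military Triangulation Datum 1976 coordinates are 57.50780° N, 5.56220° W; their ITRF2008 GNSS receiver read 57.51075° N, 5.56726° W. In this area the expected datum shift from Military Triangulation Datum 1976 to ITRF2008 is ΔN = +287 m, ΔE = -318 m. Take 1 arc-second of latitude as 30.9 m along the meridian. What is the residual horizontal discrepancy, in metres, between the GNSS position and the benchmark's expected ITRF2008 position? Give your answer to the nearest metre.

Observed coordinate differences: Δφ = +0.00295°, Δλ = -0.00506°.
Converting to metres (1° lat = 111240 m, cos φ = 0.537185): observed ΔN = 328.2 m, observed ΔE = -302.4 m.
Subtracting the expected shift leaves a residual of 328.2 − (287) = 41.2 m north and -302.4 − (-318) = 15.6 m east.
Residual distance = √(41.2² + 15.6²) = 44.0 m.

44 m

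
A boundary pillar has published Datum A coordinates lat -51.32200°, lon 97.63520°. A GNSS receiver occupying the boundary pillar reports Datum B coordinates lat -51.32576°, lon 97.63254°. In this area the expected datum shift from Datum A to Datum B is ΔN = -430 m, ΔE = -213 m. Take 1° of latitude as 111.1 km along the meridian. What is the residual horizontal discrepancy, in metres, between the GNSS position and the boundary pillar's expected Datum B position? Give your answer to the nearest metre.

31 m

Observed coordinate differences: Δφ = -0.00376°, Δλ = -0.00266°.
Converting to metres (1° lat = 111100 m, cos φ = 0.624943): observed ΔN = -417.7 m, observed ΔE = -184.7 m.
Subtracting the expected shift leaves a residual of -417.7 − (-430) = 12.3 m north and -184.7 − (-213) = 28.3 m east.
Residual distance = √(12.3² + 28.3²) = 30.9 m.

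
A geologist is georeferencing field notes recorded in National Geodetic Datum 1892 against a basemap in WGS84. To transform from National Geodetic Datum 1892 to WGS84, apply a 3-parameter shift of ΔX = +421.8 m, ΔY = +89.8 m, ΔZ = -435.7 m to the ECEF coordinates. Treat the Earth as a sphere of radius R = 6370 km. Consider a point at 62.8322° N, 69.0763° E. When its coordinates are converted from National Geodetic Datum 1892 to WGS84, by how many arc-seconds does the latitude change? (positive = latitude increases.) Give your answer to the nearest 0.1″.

Δφ = -13.2″

sin φ = 0.889673, cos φ = 0.456598, sin λ = 0.934057, cos λ = 0.357124.
North component: ΔN = −sin φ cos λ·ΔX − sin φ sin λ·ΔY + cos φ·ΔZ = −(0.889673)(0.357124)(421.8) − (0.889673)(0.934057)(89.8) + (0.456598)(-435.7) = -407.58 m.
1° of latitude spans πR/180 = 111177 m, so Δφ = -407.58 / 111177 × 3600 = -13.198″.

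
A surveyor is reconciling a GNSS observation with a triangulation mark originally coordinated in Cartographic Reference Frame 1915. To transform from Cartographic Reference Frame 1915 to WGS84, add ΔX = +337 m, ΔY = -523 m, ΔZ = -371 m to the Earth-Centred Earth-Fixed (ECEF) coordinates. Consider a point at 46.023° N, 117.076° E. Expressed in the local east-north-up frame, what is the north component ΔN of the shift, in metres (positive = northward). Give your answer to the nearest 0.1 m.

The local north axis is (−sin φ cos λ, −sin φ sin λ, cos φ), giving ΔN = 110.384 + 335.113 − 257.611 = 187.89 m.

ΔN = 187.9 m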